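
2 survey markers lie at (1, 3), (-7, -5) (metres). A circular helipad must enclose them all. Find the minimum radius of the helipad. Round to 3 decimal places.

5.657

The smallest circle enclosing two points has them as diameter endpoints.
Centre = midpoint = (-3, -1); r² = |(1, 3)−(-7, -5)|²/4 = 128/4 = 32.
r = √32 ≈ 5.657.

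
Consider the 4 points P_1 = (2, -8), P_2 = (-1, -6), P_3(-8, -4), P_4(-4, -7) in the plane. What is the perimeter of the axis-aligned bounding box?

Width = max x − min x = 2 − (-8) = 10.
Height = max y − min y = -4 − (-8) = 4.
Perimeter = 2(10 + 4) = 28.

28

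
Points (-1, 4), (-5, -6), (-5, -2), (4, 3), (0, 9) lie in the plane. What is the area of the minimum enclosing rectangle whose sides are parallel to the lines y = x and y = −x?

In coordinates u = x + y, v = x − y the rectangle is axis-aligned; the map (x,y)→(u,v) scales areas by 2.
u-values: 3, -11, -7, 7, 9; range = 9 − (-11) = 20.
v-values: -5, 1, -3, 1, -9; range = 1 − (-9) = 10.
Area = (20 × 10) / 2 = 100.

100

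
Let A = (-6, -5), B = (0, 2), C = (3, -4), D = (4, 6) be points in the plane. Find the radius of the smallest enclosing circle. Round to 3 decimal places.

By Welzl's lemma the MEC is supported by two points (diametrically opposite) or three points (on a circumcircle).
The farthest pair is A–D with squared distance 221. The circle on this segment as diameter has centre (-1, 0.5) and r² = 221/4 = 55.25.
Check B: distance² to centre = 3.25 ≤ 55.25, so it lies inside.
All remaining points lie in this disk, and no smaller disk contains both endpoints, so this is the minimum enclosing circle.
r = √(55.25) ≈ 7.433.

7.433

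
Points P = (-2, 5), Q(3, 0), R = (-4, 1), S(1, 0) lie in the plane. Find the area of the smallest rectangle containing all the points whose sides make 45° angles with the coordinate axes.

30

In coordinates u = x + y, v = x − y the rectangle is axis-aligned; the map (x,y)→(u,v) scales areas by 2.
u-values: 3, 3, -3, 1; range = 3 − (-3) = 6.
v-values: -7, 3, -5, 1; range = 3 − (-7) = 10.
Area = (6 × 10) / 2 = 30.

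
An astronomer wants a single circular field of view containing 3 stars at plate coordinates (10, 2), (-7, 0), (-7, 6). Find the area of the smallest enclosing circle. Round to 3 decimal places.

242.862

Call the three points A, B, C in the order given.
Side lengths²: AB² = 293, AC² = 305, BC² = 36.
Since AC² = 305 < 293 + 36 = 329, the triangle is acute, so the smallest enclosing circle is the circumcircle.
Circumcentre = (43/34, 3), r² = 89365/1156.
Area = π·r² = π·89365/1156 ≈ 242.862.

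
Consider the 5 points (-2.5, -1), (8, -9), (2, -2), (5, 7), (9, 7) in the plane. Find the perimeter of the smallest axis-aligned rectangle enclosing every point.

55

Width = max x − min x = 9 − (-2.5) = 11.5.
Height = max y − min y = 7 − (-9) = 16.
Perimeter = 2(11.5 + 16) = 55.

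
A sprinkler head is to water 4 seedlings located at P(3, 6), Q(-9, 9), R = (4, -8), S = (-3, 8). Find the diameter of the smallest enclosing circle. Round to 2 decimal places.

A smallest enclosing disk is always determined by at most three of the input points on its boundary.
The farthest pair is Q–R with squared distance 458. The circle on this segment as diameter has centre (-2.5, 0.5) and r² = 458/4 = 114.5.
Check P: distance² to centre = 60.5 ≤ 114.5, so it lies inside.
All remaining points lie in this disk, and no smaller disk contains both endpoints, so this is the minimum enclosing circle.
Diameter = 2r = 2√(114.5) ≈ 21.40.

21.40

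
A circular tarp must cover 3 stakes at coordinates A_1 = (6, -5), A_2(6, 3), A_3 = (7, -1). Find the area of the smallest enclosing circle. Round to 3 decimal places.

50.265

Side lengths²: A_1A_2² = 64, A_1A_3² = 17, A_2A_3² = 17.
Since A_1A_2² = 64 ≥ 17 + 17 = 34, the angle opposite A_1A_2 is not acute, so the smallest enclosing circle has A_1A_2 as diameter.
Centre = midpoint of A_1A_2 = (6, -1), r² = 64/4 = 16.
Area = π·r² = π·16 ≈ 50.265.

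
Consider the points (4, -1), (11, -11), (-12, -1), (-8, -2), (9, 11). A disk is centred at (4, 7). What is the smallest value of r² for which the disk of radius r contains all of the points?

The required radius is the distance from (4, 7) to the farthest point.
Squared distances: 64, 373, 320, 225, 41.
Maximum is 373, attained at (11, -11).

373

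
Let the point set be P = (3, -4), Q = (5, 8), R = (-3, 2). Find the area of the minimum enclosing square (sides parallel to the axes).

The bounding box has width 8 and height 12.
An axis-aligned square enclosing the set must have side ≥ max(width, height).
So the minimum side is max(8, 12) = 12.
Area = 12² = 144.

144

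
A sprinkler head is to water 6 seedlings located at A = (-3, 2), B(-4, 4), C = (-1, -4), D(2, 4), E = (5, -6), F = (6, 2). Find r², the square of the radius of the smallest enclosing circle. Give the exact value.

45.25

A smallest enclosing disk is always determined by at most three of the input points on its boundary.
The farthest pair is B–E with squared distance 181. The circle on this segment as diameter has centre (0.5, -1) and r² = 181/4 = 45.25.
Check A: distance² to centre = 21.25 ≤ 45.25, so it lies inside.
All remaining points lie in this disk, and no smaller disk contains both endpoints, so this is the minimum enclosing circle.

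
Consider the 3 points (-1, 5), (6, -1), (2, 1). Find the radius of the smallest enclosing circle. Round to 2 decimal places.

Call the three points A, B, C in the order given.
Side lengths²: AB² = 85, AC² = 25, BC² = 20.
Since AB² = 85 ≥ 25 + 20 = 45, the angle opposite AB is not acute, so the smallest enclosing circle has AB as diameter.
Centre = midpoint of AB = (2.5, 2), r² = 85/4 = 21.25.
r = √(21.25) ≈ 4.61.

4.61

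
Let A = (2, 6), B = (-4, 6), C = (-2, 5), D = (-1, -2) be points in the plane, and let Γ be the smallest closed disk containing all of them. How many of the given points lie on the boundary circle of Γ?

3

The minimum enclosing circle is determined by three boundary points: A, B, D.
Their circumcentre is (-1, 2.5625) with r² = 20.81640625.
The farthest remaining point C is at distance² 6.94140625 ≤ 20.81640625.
The points at distance exactly r from the centre are A, B, D — 3 points.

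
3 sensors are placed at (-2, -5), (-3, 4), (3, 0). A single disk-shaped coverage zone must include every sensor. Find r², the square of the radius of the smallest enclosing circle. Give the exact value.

Call the three points A, B, C in the order given.
Side lengths²: AB² = 82, AC² = 50, BC² = 52.
Since AB² = 82 < 52 + 50 = 102, the triangle is acute, so the smallest enclosing circle is the circumcircle.
Circumcentre = (-1.6, -0.4), r² = 21.32.

21.32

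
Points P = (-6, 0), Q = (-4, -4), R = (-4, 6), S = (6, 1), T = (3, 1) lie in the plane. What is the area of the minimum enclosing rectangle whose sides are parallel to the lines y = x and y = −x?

In coordinates u = x + y, v = x − y the rectangle is axis-aligned; the map (x,y)→(u,v) scales areas by 2.
u-values: -6, -8, 2, 7, 4; range = 7 − (-8) = 15.
v-values: -6, 0, -10, 5, 2; range = 5 − (-10) = 15.
Area = (15 × 15) / 2 = 112.5.

112.5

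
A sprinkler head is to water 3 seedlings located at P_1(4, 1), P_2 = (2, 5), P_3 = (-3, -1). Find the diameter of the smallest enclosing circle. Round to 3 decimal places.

7.946

Side lengths²: P_1P_2² = 20, P_1P_3² = 53, P_2P_3² = 61.
Since P_2P_3² = 61 < 53 + 20 = 73, the triangle is acute, so the smallest enclosing circle is the circumcircle.
Circumcentre = (0.0625, 1.53125), r² = 15.7861328125.
Diameter = 2r = 2√(15.7861328125) ≈ 7.946.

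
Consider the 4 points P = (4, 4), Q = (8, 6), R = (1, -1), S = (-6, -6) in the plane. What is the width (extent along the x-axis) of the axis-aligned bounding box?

max x = 8, min x = -6, so width = 14.

14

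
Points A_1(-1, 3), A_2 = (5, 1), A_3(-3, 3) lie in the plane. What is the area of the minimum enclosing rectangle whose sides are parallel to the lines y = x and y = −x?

30

In coordinates u = x + y, v = x − y the rectangle is axis-aligned; the map (x,y)→(u,v) scales areas by 2.
u-values: 2, 6, 0; range = 6 − 0 = 6.
v-values: -4, 4, -6; range = 4 − (-6) = 10.
Area = (6 × 10) / 2 = 30.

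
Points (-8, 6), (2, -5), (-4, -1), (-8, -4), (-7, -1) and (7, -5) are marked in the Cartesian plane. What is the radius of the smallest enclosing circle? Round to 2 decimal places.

By Welzl's lemma the MEC is supported by two points (diametrically opposite) or three points (on a circumcircle).
The farthest pair is (-8, 6)–(7, -5) with squared distance 346. The circle on this segment as diameter has centre (-0.5, 0.5) and r² = 346/4 = 86.5.
Check (2, -5): distance² to centre = 36.5 ≤ 86.5, so it lies inside.
All remaining points lie in this disk, and no smaller disk contains both endpoints, so this is the minimum enclosing circle.
r = √(86.5) ≈ 9.30.

9.30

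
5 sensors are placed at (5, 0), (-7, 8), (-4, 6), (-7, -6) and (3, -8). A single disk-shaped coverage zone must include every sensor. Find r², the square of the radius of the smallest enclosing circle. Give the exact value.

The minimum enclosing circle of a finite set is fixed by two of the points (as a diameter) or three (as a circumcircle).
The farthest pair is (-7, 8)–(3, -8) with squared distance 356. The circle on this segment as diameter has centre (-2, 0) and r² = 356/4 = 89.
Check (5, 0): distance² to centre = 49 ≤ 89, so it lies inside.
All remaining points lie in this disk, and no smaller disk contains both endpoints, so this is the minimum enclosing circle.

89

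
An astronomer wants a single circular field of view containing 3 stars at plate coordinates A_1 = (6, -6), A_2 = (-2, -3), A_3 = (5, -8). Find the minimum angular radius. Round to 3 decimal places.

4.325

Side lengths²: A_1A_2² = 73, A_1A_3² = 5, A_2A_3² = 74.
Since A_2A_3² = 74 < 73 + 5 = 78, the triangle is acute, so the smallest enclosing circle is the circumcircle.
Circumcentre = (67/38, -195/38), r² = 13505/722.
r = √(13505/722) ≈ 4.325.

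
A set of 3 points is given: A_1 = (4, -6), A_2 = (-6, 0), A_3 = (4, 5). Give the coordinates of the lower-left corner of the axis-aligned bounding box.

(-6, -6)

x-range [-6, 4], y-range [-6, 5].
The lower-left corner is (-6, -6).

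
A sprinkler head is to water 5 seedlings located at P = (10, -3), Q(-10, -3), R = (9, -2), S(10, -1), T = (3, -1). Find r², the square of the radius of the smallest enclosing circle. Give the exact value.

The minimum enclosing circle of a finite set is fixed by two of the points (as a diameter) or three (as a circumcircle).
The farthest pair is Q–S with squared distance 404. The circle on this segment as diameter has centre (0, -2) and r² = 404/4 = 101.
Check P: distance² to centre = 101 ≤ 101, so it lies inside.
All remaining points lie in this disk, and no smaller disk contains both endpoints, so this is the minimum enclosing circle.

101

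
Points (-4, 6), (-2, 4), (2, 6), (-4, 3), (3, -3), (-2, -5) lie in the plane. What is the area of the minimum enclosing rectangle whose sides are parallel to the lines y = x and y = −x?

In coordinates u = x + y, v = x − y the rectangle is axis-aligned; the map (x,y)→(u,v) scales areas by 2.
u-values: 2, 2, 8, -1, 0, -7; range = 8 − (-7) = 15.
v-values: -10, -6, -4, -7, 6, 3; range = 6 − (-10) = 16.
Area = (15 × 16) / 2 = 120.

120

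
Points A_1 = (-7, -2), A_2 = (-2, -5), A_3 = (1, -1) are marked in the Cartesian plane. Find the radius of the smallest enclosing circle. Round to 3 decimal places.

4.031

Side lengths²: A_1A_2² = 34, A_1A_3² = 65, A_2A_3² = 25.
Since A_1A_3² = 65 ≥ 34 + 25 = 59, the angle opposite A_1A_3 is not acute, so the smallest enclosing circle has A_1A_3 as diameter.
Centre = midpoint of A_1A_3 = (-3, -1.5), r² = 65/4 = 16.25.
r = √(16.25) ≈ 4.031.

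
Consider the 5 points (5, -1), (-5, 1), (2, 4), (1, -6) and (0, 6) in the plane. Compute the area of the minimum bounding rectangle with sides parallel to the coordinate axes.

x ranges over [-5, 5], width 10.
y ranges over [-6, 6], height 12.
Area = 10 × 12 = 120.

120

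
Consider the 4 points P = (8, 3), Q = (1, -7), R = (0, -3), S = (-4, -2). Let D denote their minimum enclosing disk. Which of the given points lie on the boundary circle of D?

P, Q, S

A smallest enclosing disk is always determined by at most three of the input points on its boundary.
The minimum enclosing circle is determined by three boundary points: P, Q, S.
Their circumcentre is (83/34, -19/34) with r² = 25181/578.
The farthest remaining point R is at distance² 6889/578 ≤ 25181/578.
The points at distance exactly r from the centre are P, Q, S — 3 points.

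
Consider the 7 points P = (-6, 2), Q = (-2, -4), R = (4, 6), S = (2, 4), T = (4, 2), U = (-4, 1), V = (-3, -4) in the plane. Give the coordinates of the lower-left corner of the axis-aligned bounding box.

x-range [-6, 4], y-range [-4, 6].
The lower-left corner is (-6, -4).

(-6, -4)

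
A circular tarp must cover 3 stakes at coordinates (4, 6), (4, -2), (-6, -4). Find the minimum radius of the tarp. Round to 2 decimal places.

7.07

Call the three points A, B, C in the order given.
Side lengths²: AB² = 64, AC² = 200, BC² = 104.
Since AC² = 200 ≥ 104 + 64 = 168, the angle opposite AC is not acute, so the smallest enclosing circle has AC as diameter.
Centre = midpoint of AC = (-1, 1), r² = 200/4 = 50.
r = √50 ≈ 7.07.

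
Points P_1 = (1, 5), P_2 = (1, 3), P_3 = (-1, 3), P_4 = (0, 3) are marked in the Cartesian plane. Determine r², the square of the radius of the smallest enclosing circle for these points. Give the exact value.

2

By Welzl's lemma the MEC is supported by two points (diametrically opposite) or three points (on a circumcircle).
The farthest pair is P_1–P_3 with squared distance 8. The circle on this segment as diameter has centre (0, 4) and r² = 8/4 = 2.
Check P_2: distance² to centre = 2 ≤ 2, so it lies inside.
All remaining points lie in this disk, and no smaller disk contains both endpoints, so this is the minimum enclosing circle.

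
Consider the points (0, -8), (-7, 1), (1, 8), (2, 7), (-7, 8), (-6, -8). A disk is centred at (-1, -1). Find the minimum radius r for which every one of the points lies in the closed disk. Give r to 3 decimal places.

10.817

The required radius is the distance from (-1, -1) to the farthest point.
Squared distances: 50, 40, 85, 73, 117, 74.
Maximum is 117, attained at (-7, 8).
r = √117 ≈ 10.817.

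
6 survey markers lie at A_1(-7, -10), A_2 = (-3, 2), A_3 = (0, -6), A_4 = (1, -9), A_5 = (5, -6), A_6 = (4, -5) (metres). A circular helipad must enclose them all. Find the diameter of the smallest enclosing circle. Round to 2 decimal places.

14.14

The minimum enclosing circle of a finite set is fixed by two of the points (as a diameter) or three (as a circumcircle).
The minimum enclosing circle is determined by three boundary points: A_1, A_2, A_5.
Their circumcentre is (-2, -5) with r² = 50.
The farthest remaining point A_6 is at distance² 36 ≤ 50.
Diameter = 2r = 2√50 ≈ 14.14.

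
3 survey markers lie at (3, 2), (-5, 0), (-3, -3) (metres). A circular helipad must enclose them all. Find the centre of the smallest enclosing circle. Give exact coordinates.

Call the three points A, B, C in the order given.
Side lengths²: AB² = 68, AC² = 61, BC² = 13.
Since AB² = 68 < 61 + 13 = 74, the triangle is acute, so the smallest enclosing circle is the circumcircle.
Circumcentre = (-25/28, 4/7), r² = 13481/784.
Centre = (-25/28, 4/7).

(-25/28, 4/7)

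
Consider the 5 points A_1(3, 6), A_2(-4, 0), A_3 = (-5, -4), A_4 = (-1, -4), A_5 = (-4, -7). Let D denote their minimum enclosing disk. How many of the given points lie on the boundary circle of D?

2

The farthest pair is A_1–A_5 with squared distance 218. The circle on this segment as diameter has centre (-0.5, -0.5) and r² = 218/4 = 54.5.
Check A_2: distance² to centre = 12.5 ≤ 54.5, so it lies inside.
All remaining points lie in this disk, and no smaller disk contains both endpoints, so this is the minimum enclosing circle.
The points at distance exactly r from the centre are A_1, A_5 — 2 points.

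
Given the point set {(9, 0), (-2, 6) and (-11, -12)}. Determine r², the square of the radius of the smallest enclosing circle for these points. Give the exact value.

13345/98

Call the three points A, B, C in the order given.
Side lengths²: AB² = 157, AC² = 544, BC² = 405.
Since AC² = 544 < 405 + 157 = 562, the triangle is acute, so the smallest enclosing circle is the circumcircle.
Circumcentre = (-17/14, -79/14), r² = 13345/98.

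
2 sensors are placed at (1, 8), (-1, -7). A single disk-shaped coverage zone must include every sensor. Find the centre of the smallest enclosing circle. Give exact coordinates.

The smallest circle enclosing two points has them as diameter endpoints.
Centre = midpoint = (0, 0.5); r² = |(1, 8)−(-1, -7)|²/4 = 229/4 = 57.25.
Centre = (0, 0.5).

(0, 0.5)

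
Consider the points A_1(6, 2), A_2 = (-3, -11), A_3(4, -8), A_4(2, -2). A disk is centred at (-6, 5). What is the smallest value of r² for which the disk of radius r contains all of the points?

The required radius is the distance from (-6, 5) to the farthest point.
Squared distances: 153, 265, 269, 113.
Maximum is 269, attained at A_3.

269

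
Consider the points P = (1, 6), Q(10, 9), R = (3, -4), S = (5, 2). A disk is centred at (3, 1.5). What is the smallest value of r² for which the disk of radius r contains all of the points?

105.25

The required radius is the distance from (3, 1.5) to the farthest point.
Squared distances: 24.25, 105.25, 30.25, 4.25.
Maximum is 105.25, attained at Q.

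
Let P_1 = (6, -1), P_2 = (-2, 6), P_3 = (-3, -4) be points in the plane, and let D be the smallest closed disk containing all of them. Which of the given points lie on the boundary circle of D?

Side lengths²: P_1P_2² = 113, P_1P_3² = 90, P_2P_3² = 101.
Since P_1P_2² = 113 < 101 + 90 = 191, the triangle is acute, so the smallest enclosing circle is the circumcircle.
Circumcentre = (25/58, 41/58), r² = 57065/1682.
The points at distance exactly r from the centre are P_1, P_2, P_3 — 3 points.

P_1, P_2, P_3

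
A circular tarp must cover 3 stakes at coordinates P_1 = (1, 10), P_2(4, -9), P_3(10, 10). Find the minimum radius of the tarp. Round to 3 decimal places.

10.086

Side lengths²: P_1P_2² = 370, P_1P_3² = 81, P_2P_3² = 397.
Since P_2P_3² = 397 < 370 + 81 = 451, the triangle is acute, so the smallest enclosing circle is the circumcircle.
Circumcentre = (5.5, 37/38), r² = 73445/722.
r = √(73445/722) ≈ 10.086.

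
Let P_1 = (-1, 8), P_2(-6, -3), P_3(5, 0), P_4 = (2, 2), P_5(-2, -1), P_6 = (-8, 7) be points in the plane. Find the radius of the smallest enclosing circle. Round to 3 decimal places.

By Welzl's lemma the MEC is supported by two points (diametrically opposite) or three points (on a circumcircle).
The minimum enclosing circle is determined by three boundary points: P_2, P_3, P_6.
Their circumcentre is (-101/58, 177/58) with r² = 92105/1682.
The farthest remaining point P_1 is at distance² 42109/1682 ≤ 92105/1682.
r = √(92105/1682) ≈ 7.400.

7.400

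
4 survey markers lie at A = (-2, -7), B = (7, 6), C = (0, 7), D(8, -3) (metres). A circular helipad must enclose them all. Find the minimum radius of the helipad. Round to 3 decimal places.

7.906

By Welzl's lemma the MEC is supported by two points (diametrically opposite) or three points (on a circumcircle).
The farthest pair is A–B with squared distance 250. The circle on this segment as diameter has centre (2.5, -0.5) and r² = 250/4 = 62.5.
Check C: distance² to centre = 62.5 ≤ 62.5, so it lies inside.
All remaining points lie in this disk, and no smaller disk contains both endpoints, so this is the minimum enclosing circle.
r = √(62.5) ≈ 7.906.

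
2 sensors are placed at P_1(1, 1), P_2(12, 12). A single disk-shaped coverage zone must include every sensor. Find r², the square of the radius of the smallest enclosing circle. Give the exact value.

The smallest circle enclosing two points has them as diameter endpoints.
Centre = midpoint = (6.5, 6.5); r² = |P_1P_2|²/4 = 242/4 = 60.5.

60.5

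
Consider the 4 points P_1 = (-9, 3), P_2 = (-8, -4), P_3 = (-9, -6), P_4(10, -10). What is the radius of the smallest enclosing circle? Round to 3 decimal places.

11.511

The minimum enclosing circle of a finite set is fixed by two of the points (as a diameter) or three (as a circumcircle).
The farthest pair is P_1–P_4 with squared distance 530. The circle on this segment as diameter has centre (0.5, -3.5) and r² = 530/4 = 132.5.
Check P_2: distance² to centre = 72.5 ≤ 132.5, so it lies inside.
All remaining points lie in this disk, and no smaller disk contains both endpoints, so this is the minimum enclosing circle.
r = √(132.5) ≈ 11.511.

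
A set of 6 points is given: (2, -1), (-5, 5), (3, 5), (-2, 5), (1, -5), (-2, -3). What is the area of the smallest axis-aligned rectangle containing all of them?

x ranges over [-5, 3], width 8.
y ranges over [-5, 5], height 10.
Area = 8 × 10 = 80.

80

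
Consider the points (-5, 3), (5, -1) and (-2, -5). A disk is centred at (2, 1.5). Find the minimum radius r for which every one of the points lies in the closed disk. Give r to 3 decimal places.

The required radius is the distance from (2, 1.5) to the farthest point.
Squared distances: 51.25, 15.25, 58.25.
Maximum is 58.25, attained at (-2, -5).
r = √(58.25) ≈ 7.632.

7.632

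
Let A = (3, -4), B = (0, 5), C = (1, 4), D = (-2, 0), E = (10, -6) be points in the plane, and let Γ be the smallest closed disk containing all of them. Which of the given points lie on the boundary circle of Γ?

B, E

The minimum enclosing circle of a finite set is fixed by two of the points (as a diameter) or three (as a circumcircle).
The farthest pair is B–E with squared distance 221. The circle on this segment as diameter has centre (5, -0.5) and r² = 221/4 = 55.25.
Check A: distance² to centre = 16.25 ≤ 55.25, so it lies inside.
All remaining points lie in this disk, and no smaller disk contains both endpoints, so this is the minimum enclosing circle.
The points at distance exactly r from the centre are B, E — 2 points.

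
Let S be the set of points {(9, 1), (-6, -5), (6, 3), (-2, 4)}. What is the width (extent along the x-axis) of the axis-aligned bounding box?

15

max x = 9, min x = -6, so width = 15.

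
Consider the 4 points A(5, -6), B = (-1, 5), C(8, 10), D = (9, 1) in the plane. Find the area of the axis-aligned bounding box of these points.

x ranges over [-1, 9], width 10.
y ranges over [-6, 10], height 16.
Area = 10 × 16 = 160.

160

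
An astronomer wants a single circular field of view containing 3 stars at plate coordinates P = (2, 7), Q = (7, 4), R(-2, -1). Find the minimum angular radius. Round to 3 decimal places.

5.163

Side lengths²: PQ² = 34, PR² = 80, QR² = 106.
Since QR² = 106 < 80 + 34 = 114, the triangle is acute, so the smallest enclosing circle is the circumcircle.
Circumcentre = (30/13, 24/13), r² = 4505/169.
r = √(4505/169) ≈ 5.163.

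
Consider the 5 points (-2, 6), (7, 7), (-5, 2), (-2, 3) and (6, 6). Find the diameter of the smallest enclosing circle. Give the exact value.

The farthest pair is (7, 7)–(-5, 2) with squared distance 169. The circle on this segment as diameter has centre (1, 4.5) and r² = 169/4 = 42.25.
Check (-2, 6): distance² to centre = 11.25 ≤ 42.25, so it lies inside.
All remaining points lie in this disk, and no smaller disk contains both endpoints, so this is the minimum enclosing circle.
Diameter = 2r = 2√(42.25) = 13.

13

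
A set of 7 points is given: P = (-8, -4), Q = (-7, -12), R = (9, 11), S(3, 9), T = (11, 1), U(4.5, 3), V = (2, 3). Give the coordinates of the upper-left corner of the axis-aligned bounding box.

(-8, 11)

x-range [-8, 11], y-range [-12, 11].
The upper-left corner is (-8, 11).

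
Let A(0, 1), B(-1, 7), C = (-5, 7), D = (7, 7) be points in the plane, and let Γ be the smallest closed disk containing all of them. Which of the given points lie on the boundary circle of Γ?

By Welzl's lemma the MEC is supported by two points (diametrically opposite) or three points (on a circumcircle).
The minimum enclosing circle is determined by three boundary points: A, C, D.
Their circumcentre is (1, 83/12) with r² = 5185/144.
The farthest remaining point B is at distance² 577/144 ≤ 5185/144.
The points at distance exactly r from the centre are A, C, D — 3 points.

A, C, D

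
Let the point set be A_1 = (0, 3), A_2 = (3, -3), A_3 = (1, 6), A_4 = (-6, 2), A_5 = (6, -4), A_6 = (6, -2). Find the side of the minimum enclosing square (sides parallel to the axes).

The bounding box has width 12 and height 10.
An axis-aligned square enclosing the set must have side ≥ max(width, height).
So the minimum side is max(12, 10) = 12.

12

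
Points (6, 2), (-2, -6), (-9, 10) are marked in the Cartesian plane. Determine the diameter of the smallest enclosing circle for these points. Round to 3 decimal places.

Call the three points A, B, C in the order given.
Side lengths²: AB² = 128, AC² = 289, BC² = 305.
Since BC² = 305 < 289 + 128 = 417, the triangle is acute, so the smallest enclosing circle is the circumcircle.
Circumcentre = (-141/46, 141/46), r² = 88145/1058.
Diameter = 2r = 2√(88145/1058) ≈ 18.255.

18.255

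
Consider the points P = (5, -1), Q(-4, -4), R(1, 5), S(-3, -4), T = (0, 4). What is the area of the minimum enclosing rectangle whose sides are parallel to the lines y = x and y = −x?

In coordinates u = x + y, v = x − y the rectangle is axis-aligned; the map (x,y)→(u,v) scales areas by 2.
u-values: 4, -8, 6, -7, 4; range = 6 − (-8) = 14.
v-values: 6, 0, -4, 1, -4; range = 6 − (-4) = 10.
Area = (14 × 10) / 2 = 70.

70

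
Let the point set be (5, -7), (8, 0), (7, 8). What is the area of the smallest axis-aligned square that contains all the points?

The bounding box has width 3 and height 15.
An axis-aligned square enclosing the set must have side ≥ max(width, height).
So the minimum side is max(3, 15) = 15.
Area = 15² = 225.

225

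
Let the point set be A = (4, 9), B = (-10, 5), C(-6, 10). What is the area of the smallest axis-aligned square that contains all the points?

196

The bounding box has width 14 and height 5.
An axis-aligned square enclosing the set must have side ≥ max(width, height).
So the minimum side is max(14, 5) = 14.
Area = 14² = 196.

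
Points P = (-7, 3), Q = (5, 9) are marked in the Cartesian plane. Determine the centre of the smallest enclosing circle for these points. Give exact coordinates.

(-1, 6)

The smallest circle enclosing two points has them as diameter endpoints.
Centre = midpoint = (-1, 6); r² = |PQ|²/4 = 180/4 = 45.
Centre = (-1, 6).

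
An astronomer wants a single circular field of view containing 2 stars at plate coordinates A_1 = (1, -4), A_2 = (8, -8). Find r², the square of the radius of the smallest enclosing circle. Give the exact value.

The smallest circle enclosing two points has them as diameter endpoints.
Centre = midpoint = (4.5, -6); r² = |A_1A_2|²/4 = 65/4 = 16.25.

16.25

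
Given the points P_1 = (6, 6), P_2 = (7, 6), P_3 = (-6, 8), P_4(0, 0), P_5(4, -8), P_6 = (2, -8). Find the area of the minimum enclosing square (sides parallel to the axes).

The bounding box has width 13 and height 16.
An axis-aligned square enclosing the set must have side ≥ max(width, height).
So the minimum side is max(13, 16) = 16.
Area = 16² = 256.

256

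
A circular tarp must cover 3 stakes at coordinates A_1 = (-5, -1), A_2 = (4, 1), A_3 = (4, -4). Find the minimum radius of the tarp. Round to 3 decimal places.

Side lengths²: A_1A_2² = 85, A_1A_3² = 90, A_2A_3² = 25.
Since A_1A_3² = 90 < 85 + 25 = 110, the triangle is acute, so the smallest enclosing circle is the circumcircle.
Circumcentre = (-1/6, -1.5), r² = 425/18.
r = √(425/18) ≈ 4.859.

4.859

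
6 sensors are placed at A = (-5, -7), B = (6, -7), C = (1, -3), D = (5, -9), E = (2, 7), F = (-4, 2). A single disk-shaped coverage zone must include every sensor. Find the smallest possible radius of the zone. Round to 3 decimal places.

By Welzl's lemma the MEC is supported by two points (diametrically opposite) or three points (on a circumcircle).
The minimum enclosing circle is determined by three boundary points: A, D, E.
Their circumcentre is (29/22, -31/22) with r² = 17225/242.
The farthest remaining point B is at distance² 12869/242 ≤ 17225/242.
r = √(17225/242) ≈ 8.437.

8.437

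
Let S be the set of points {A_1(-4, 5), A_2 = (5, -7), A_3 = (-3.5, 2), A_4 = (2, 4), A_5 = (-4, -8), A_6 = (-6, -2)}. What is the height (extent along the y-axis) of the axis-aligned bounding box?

max y = 5, min y = -8, so height = 13.

13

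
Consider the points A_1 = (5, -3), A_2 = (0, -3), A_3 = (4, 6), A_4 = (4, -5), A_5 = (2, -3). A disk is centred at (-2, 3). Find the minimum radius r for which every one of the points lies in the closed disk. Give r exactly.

The required radius is the distance from (-2, 3) to the farthest point.
Squared distances: 85, 40, 45, 100, 52.
Maximum is 100, attained at A_4.
r = √100 = 10.

10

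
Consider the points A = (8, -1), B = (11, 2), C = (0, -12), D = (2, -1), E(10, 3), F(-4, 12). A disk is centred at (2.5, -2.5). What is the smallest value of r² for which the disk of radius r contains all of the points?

The required radius is the distance from (2.5, -2.5) to the farthest point.
Squared distances: 32.5, 92.5, 96.5, 2.5, 86.5, 252.5.
Maximum is 252.5, attained at F.

252.5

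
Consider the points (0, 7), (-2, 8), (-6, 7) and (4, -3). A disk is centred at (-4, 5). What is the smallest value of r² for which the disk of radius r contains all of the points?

The required radius is the distance from (-4, 5) to the farthest point.
Squared distances: 20, 13, 8, 128.
Maximum is 128, attained at (4, -3).

128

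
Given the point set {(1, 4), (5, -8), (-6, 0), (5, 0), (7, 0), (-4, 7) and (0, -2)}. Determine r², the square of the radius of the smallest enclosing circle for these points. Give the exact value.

A smallest enclosing disk is always determined by at most three of the input points on its boundary.
The farthest pair is (5, -8)–(-4, 7) with squared distance 306. The circle on this segment as diameter has centre (0.5, -0.5) and r² = 306/4 = 76.5.
Check (1, 4): distance² to centre = 20.5 ≤ 76.5, so it lies inside.
All remaining points lie in this disk, and no smaller disk contains both endpoints, so this is the minimum enclosing circle.

76.5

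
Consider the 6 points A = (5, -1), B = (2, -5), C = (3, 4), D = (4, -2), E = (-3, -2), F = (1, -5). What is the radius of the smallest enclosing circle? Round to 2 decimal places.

4.67

The minimum enclosing circle of a finite set is fixed by two of the points (as a diameter) or three (as a circumcircle).
The minimum enclosing circle is determined by three boundary points: B, C, E.
Their circumcentre is (1.375, -0.375) with r² = 21.78125.
The farthest remaining point F is at distance² 21.53125 ≤ 21.78125.
r = √(21.78125) ≈ 4.67.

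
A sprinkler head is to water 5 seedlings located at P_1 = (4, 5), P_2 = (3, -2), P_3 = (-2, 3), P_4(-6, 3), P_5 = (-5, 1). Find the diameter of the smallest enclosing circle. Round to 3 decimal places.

The minimum enclosing circle of a finite set is fixed by two of the points (as a diameter) or three (as a circumcircle).
The minimum enclosing circle is determined by three boundary points: P_1, P_2, P_4.
Their circumcentre is (-21/34, 71/34) with r² = 17225/578.
The farthest remaining point P_5 is at distance² 11785/578 ≤ 17225/578.
Diameter = 2r = 2√(17225/578) ≈ 10.918.

10.918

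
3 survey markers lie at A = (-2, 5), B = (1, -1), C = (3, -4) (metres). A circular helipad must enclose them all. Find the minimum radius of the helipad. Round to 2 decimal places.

5.15

Side lengths²: AB² = 45, AC² = 106, BC² = 13.
Since AC² = 106 ≥ 45 + 13 = 58, the angle opposite AC is not acute, so the smallest enclosing circle has AC as diameter.
Centre = midpoint of AC = (0.5, 0.5), r² = 106/4 = 26.5.
r = √(26.5) ≈ 5.15.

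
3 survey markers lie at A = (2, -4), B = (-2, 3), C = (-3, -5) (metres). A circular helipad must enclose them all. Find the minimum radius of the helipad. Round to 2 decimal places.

4.25

Side lengths²: AB² = 65, AC² = 26, BC² = 65.
Since BC² = 65 < 65 + 26 = 91, the triangle is acute, so the smallest enclosing circle is the circumcircle.
Circumcentre = (-7/6, -7/6), r² = 325/18.
r = √(325/18) ≈ 4.25.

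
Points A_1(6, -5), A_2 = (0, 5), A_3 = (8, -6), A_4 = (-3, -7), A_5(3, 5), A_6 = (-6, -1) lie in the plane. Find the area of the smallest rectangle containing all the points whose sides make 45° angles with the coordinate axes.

In coordinates u = x + y, v = x − y the rectangle is axis-aligned; the map (x,y)→(u,v) scales areas by 2.
u-values: 1, 5, 2, -10, 8, -7; range = 8 − (-10) = 18.
v-values: 11, -5, 14, 4, -2, -5; range = 14 − (-5) = 19.
Area = (18 × 19) / 2 = 171.

171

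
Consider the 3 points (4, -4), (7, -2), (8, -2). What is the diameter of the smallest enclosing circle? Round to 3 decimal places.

4.472

Call the three points A, B, C in the order given.
Side lengths²: AB² = 13, AC² = 20, BC² = 1.
Since AC² = 20 ≥ 13 + 1 = 14, the angle opposite AC is not acute, so the smallest enclosing circle has AC as diameter.
Centre = midpoint of AC = (6, -3), r² = 20/4 = 5.
Diameter = 2r = 2√5 ≈ 4.472.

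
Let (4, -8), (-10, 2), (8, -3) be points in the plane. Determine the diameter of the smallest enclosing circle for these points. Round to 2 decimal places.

18.68

Call the three points A, B, C in the order given.
Side lengths²: AB² = 296, AC² = 41, BC² = 349.
Since BC² = 349 ≥ 296 + 41 = 337, the angle opposite BC is not acute, so the smallest enclosing circle has BC as diameter.
Centre = midpoint of BC = (-1, -0.5), r² = 349/4 = 87.25.
Diameter = 2r = 2√(87.25) ≈ 18.68.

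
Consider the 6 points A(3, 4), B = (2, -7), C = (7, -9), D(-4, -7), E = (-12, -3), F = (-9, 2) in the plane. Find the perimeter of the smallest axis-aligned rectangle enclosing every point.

64

Width = max x − min x = 7 − (-12) = 19.
Height = max y − min y = 4 − (-9) = 13.
Perimeter = 2(19 + 13) = 64.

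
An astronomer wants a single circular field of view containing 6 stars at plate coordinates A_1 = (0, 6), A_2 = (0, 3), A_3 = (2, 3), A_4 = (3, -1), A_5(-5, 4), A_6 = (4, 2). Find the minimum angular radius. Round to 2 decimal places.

The minimum enclosing circle of a finite set is fixed by two of the points (as a diameter) or three (as a circumcircle).
The minimum enclosing circle is determined by three boundary points: A_4, A_5, A_6.
Their circumcentre is (-43/58, 111/58) with r² = 37825/1682.
The farthest remaining point A_1 is at distance² 29009/1682 ≤ 37825/1682.
r = √(37825/1682) ≈ 4.74.

4.74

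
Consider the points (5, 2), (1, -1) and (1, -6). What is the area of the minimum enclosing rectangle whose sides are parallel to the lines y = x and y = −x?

30

In coordinates u = x + y, v = x − y the rectangle is axis-aligned; the map (x,y)→(u,v) scales areas by 2.
u-values: 7, 0, -5; range = 7 − (-5) = 12.
v-values: 3, 2, 7; range = 7 − 2 = 5.
Area = (12 × 5) / 2 = 30.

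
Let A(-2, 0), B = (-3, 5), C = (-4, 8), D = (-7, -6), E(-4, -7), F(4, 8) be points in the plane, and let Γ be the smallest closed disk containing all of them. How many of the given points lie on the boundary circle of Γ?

2

The minimum enclosing circle of a finite set is fixed by two of the points (as a diameter) or three (as a circumcircle).
The farthest pair is D–F with squared distance 317. The circle on this segment as diameter has centre (-1.5, 1) and r² = 317/4 = 79.25.
Check A: distance² to centre = 1.25 ≤ 79.25, so it lies inside.
All remaining points lie in this disk, and no smaller disk contains both endpoints, so this is the minimum enclosing circle.
The points at distance exactly r from the centre are D, F — 2 points.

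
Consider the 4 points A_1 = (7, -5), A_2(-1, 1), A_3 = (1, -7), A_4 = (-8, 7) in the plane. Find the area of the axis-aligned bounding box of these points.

x ranges over [-8, 7], width 15.
y ranges over [-7, 7], height 14.
Area = 15 × 14 = 210.

210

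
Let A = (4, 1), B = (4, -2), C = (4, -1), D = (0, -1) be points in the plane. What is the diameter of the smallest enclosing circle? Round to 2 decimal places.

4.61

By Welzl's lemma the MEC is supported by two points (diametrically opposite) or three points (on a circumcircle).
The minimum enclosing circle is determined by three boundary points: A, B, D.
Their circumcentre is (2.25, -0.5) with r² = 5.3125.
The farthest remaining point C is at distance² 3.3125 ≤ 5.3125.
Diameter = 2r = 2√(5.3125) ≈ 4.61.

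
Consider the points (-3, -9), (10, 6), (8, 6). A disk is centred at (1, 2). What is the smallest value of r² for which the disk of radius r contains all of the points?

137

The required radius is the distance from (1, 2) to the farthest point.
Squared distances: 137, 97, 65.
Maximum is 137, attained at (-3, -9).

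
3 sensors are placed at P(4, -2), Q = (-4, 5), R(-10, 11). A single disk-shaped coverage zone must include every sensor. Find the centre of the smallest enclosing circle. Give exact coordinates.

(-3, 4.5)

Side lengths²: PQ² = 113, PR² = 365, QR² = 72.
Since PR² = 365 ≥ 113 + 72 = 185, the angle opposite PR is not acute, so the smallest enclosing circle has PR as diameter.
Centre = midpoint of PR = (-3, 4.5), r² = 365/4 = 91.25.
Centre = (-3, 4.5).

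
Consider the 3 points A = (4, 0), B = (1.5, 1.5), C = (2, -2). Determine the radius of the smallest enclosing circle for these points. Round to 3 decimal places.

Side lengths²: AB² = 8.5, AC² = 8, BC² = 12.5.
Since BC² = 12.5 < 8.5 + 8 = 16.5, the triangle is acute, so the smallest enclosing circle is the circumcircle.
Circumcentre = (2.1875, -0.1875), r² = 3.3203125.
r = √(3.3203125) ≈ 1.822.

1.822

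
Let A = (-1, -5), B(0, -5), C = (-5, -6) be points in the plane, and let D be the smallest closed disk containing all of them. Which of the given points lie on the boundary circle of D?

B, C

Side lengths²: AB² = 1, AC² = 17, BC² = 26.
Since BC² = 26 ≥ 17 + 1 = 18, the angle opposite BC is not acute, so the smallest enclosing circle has BC as diameter.
Centre = midpoint of BC = (-2.5, -5.5), r² = 26/4 = 6.5.
The points at distance exactly r from the centre are B, C — 2 points.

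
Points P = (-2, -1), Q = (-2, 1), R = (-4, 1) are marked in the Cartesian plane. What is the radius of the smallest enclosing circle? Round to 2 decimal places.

Side lengths²: PQ² = 4, PR² = 8, QR² = 4.
Since PR² = 8 ≥ 4 + 4 = 8, the angle opposite PR is not acute, so the smallest enclosing circle has PR as diameter.
Centre = midpoint of PR = (-3, 0), r² = 8/4 = 2.
r = √2 ≈ 1.41.

1.41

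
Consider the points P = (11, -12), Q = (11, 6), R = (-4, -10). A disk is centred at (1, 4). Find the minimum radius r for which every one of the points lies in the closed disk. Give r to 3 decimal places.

18.868

The required radius is the distance from (1, 4) to the farthest point.
Squared distances: 356, 104, 221.
Maximum is 356, attained at P.
r = √356 ≈ 18.868.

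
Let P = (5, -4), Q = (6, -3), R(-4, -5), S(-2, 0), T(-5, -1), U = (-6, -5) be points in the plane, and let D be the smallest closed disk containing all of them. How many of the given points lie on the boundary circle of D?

2

A smallest enclosing disk is always determined by at most three of the input points on its boundary.
The farthest pair is Q–U with squared distance 148. The circle on this segment as diameter has centre (0, -4) and r² = 148/4 = 37.
Check P: distance² to centre = 25 ≤ 37, so it lies inside.
All remaining points lie in this disk, and no smaller disk contains both endpoints, so this is the minimum enclosing circle.
The points at distance exactly r from the centre are Q, U — 2 points.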